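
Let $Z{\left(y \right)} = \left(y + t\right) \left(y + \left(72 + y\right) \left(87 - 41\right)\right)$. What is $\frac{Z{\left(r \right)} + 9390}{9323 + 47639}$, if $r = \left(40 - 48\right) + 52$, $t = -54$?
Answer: $- \frac{22205}{28481} \approx -0.77964$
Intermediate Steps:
$r = 44$ ($r = -8 + 52 = 44$)
$Z{\left(y \right)} = \left(-54 + y\right) \left(3312 + 47 y\right)$ ($Z{\left(y \right)} = \left(y - 54\right) \left(y + \left(72 + y\right) \left(87 - 41\right)\right) = \left(-54 + y\right) \left(y + \left(72 + y\right) 46\right) = \left(-54 + y\right) \left(y + \left(3312 + 46 y\right)\right) = \left(-54 + y\right) \left(3312 + 47 y\right)$)
$\frac{Z{\left(r \right)} + 9390}{9323 + 47639} = \frac{\left(-178848 + 47 \cdot 44^{2} + 774 \cdot 44\right) + 9390}{9323 + 47639} = \frac{\left(-178848 + 47 \cdot 1936 + 34056\right) + 9390}{56962} = \left(\left(-178848 + 90992 + 34056\right) + 9390\right) \frac{1}{56962} = \left(-53800 + 9390\right) \frac{1}{56962} = \left(-44410\right) \frac{1}{56962} = - \frac{22205}{28481}$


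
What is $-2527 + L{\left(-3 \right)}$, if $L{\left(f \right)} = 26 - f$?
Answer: $-2498$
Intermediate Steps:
$-2527 + L{\left(-3 \right)} = -2527 + \left(26 - -3\right) = -2527 + \left(26 + 3\right) = -2527 + 29 = -2498$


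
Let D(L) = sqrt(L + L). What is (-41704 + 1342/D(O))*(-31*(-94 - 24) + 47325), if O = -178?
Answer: -2126195032 - 34209593*I*sqrt(89)/89 ≈ -2.1262e+9 - 3.6262e+6*I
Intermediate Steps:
D(L) = sqrt(2)*sqrt(L) (D(L) = sqrt(2*L) = sqrt(2)*sqrt(L))
(-41704 + 1342/D(O))*(-31*(-94 - 24) + 47325) = (-41704 + 1342/((sqrt(2)*sqrt(-178))))*(-31*(-94 - 24) + 47325) = (-41704 + 1342/((sqrt(2)*(I*sqrt(178)))))*(-31*(-118) + 47325) = (-41704 + 1342/((2*I*sqrt(89))))*(3658 + 47325) = (-41704 + 1342*(-I*sqrt(89)/178))*50983 = (-41704 - 671*I*sqrt(89)/89)*50983 = -2126195032 - 34209593*I*sqrt(89)/89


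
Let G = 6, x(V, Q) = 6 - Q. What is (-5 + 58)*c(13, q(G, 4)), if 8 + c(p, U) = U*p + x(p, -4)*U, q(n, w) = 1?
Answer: 795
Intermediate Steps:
c(p, U) = -8 + 10*U + U*p (c(p, U) = -8 + (U*p + (6 - 1*(-4))*U) = -8 + (U*p + (6 + 4)*U) = -8 + (U*p + 10*U) = -8 + (10*U + U*p) = -8 + 10*U + U*p)
(-5 + 58)*c(13, q(G, 4)) = (-5 + 58)*(-8 + 10*1 + 1*13) = 53*(-8 + 10 + 13) = 53*15 = 795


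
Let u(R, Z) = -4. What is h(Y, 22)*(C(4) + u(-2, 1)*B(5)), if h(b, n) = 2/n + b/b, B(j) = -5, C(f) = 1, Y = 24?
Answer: 252/11 ≈ 22.909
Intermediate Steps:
h(b, n) = 1 + 2/n (h(b, n) = 2/n + 1 = 1 + 2/n)
h(Y, 22)*(C(4) + u(-2, 1)*B(5)) = ((2 + 22)/22)*(1 - 4*(-5)) = ((1/22)*24)*(1 + 20) = (12/11)*21 = 252/11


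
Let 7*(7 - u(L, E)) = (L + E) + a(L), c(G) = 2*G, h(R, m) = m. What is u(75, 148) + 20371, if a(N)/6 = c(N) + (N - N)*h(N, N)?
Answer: 141523/7 ≈ 20218.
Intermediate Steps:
a(N) = 12*N (a(N) = 6*(2*N + (N - N)*N) = 6*(2*N + 0*N) = 6*(2*N + 0) = 6*(2*N) = 12*N)
u(L, E) = 7 - 13*L/7 - E/7 (u(L, E) = 7 - ((L + E) + 12*L)/7 = 7 - ((E + L) + 12*L)/7 = 7 - (E + 13*L)/7 = 7 + (-13*L/7 - E/7) = 7 - 13*L/7 - E/7)
u(75, 148) + 20371 = (7 - 13/7*75 - ⅐*148) + 20371 = (7 - 975/7 - 148/7) + 20371 = -1074/7 + 20371 = 141523/7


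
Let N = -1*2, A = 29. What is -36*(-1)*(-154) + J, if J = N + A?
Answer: -5517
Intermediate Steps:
N = -2
J = 27 (J = -2 + 29 = 27)
-36*(-1)*(-154) + J = -36*(-1)*(-154) + 27 = 36*(-154) + 27 = -5544 + 27 = -5517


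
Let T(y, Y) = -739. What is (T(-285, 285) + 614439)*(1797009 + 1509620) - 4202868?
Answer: 2029274014432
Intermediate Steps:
(T(-285, 285) + 614439)*(1797009 + 1509620) - 4202868 = (-739 + 614439)*(1797009 + 1509620) - 4202868 = 613700*3306629 - 4202868 = 2029278217300 - 4202868 = 2029274014432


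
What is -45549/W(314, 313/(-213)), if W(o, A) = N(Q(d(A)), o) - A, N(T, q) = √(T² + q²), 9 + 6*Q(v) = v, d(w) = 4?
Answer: 449882412/662686735 - 51025002*√3549481/662686735 ≈ -144.38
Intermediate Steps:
Q(v) = -3/2 + v/6
W(o, A) = √(25/36 + o²) - A (W(o, A) = √((-3/2 + (⅙)*4)² + o²) - A = √((-3/2 + ⅔)² + o²) - A = √((-⅚)² + o²) - A = √(25/36 + o²) - A)
-45549/W(314, 313/(-213)) = -45549/(-313/(-213) + √(25 + 36*314²)/6) = -45549/(-313*(-1)/213 + √(25 + 36*98596)/6) = -45549/(-1*(-313/213) + √(25 + 3549456)/6) = -45549/(313/213 + √3549481/6)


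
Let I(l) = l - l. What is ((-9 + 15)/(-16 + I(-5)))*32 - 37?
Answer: -49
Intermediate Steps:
I(l) = 0
((-9 + 15)/(-16 + I(-5)))*32 - 37 = ((-9 + 15)/(-16 + 0))*32 - 37 = (6/(-16))*32 - 37 = (6*(-1/16))*32 - 37 = -3/8*32 - 37 = -12 - 37 = -49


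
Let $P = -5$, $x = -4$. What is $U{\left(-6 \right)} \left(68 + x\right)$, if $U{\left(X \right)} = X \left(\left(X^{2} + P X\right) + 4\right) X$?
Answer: $161280$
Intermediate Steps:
$U{\left(X \right)} = X^{2} \left(4 + X^{2} - 5 X\right)$ ($U{\left(X \right)} = X \left(\left(X^{2} - 5 X\right) + 4\right) X = X \left(4 + X^{2} - 5 X\right) X = X^{2} \left(4 + X^{2} - 5 X\right)$)
$U{\left(-6 \right)} \left(68 + x\right) = \left(-6\right)^{2} \left(4 + \left(-6\right)^{2} - -30\right) \left(68 - 4\right) = 36 \left(4 + 36 + 30\right) 64 = 36 \cdot 70 \cdot 64 = 2520 \cdot 64 = 161280$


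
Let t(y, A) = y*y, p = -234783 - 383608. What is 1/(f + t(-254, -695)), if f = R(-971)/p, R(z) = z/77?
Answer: 47616107/3072000760183 ≈ 1.5500e-5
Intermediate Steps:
p = -618391
R(z) = z/77 (R(z) = z*(1/77) = z/77)
t(y, A) = y²
f = 971/47616107 (f = ((1/77)*(-971))/(-618391) = -971/77*(-1/618391) = 971/47616107 ≈ 2.0392e-5)
1/(f + t(-254, -695)) = 1/(971/47616107 + (-254)²) = 1/(971/47616107 + 64516) = 1/(3072000760183/47616107) = 47616107/3072000760183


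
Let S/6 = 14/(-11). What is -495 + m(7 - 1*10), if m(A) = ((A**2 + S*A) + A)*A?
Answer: -6399/11 ≈ -581.73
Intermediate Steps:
S = -84/11 (S = 6*(14/(-11)) = 6*(14*(-1/11)) = 6*(-14/11) = -84/11 ≈ -7.6364)
m(A) = A*(A**2 - 73*A/11) (m(A) = ((A**2 - 84*A/11) + A)*A = (A**2 - 73*A/11)*A = A*(A**2 - 73*A/11))
-495 + m(7 - 1*10) = -495 + (7 - 1*10)**2*(-73/11 + (7 - 1*10)) = -495 + (7 - 10)**2*(-73/11 + (7 - 10)) = -495 + (-3)**2*(-73/11 - 3) = -495 + 9*(-106/11) = -495 - 954/11 = -6399/11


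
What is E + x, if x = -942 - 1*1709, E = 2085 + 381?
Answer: -185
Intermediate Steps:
E = 2466
x = -2651 (x = -942 - 1709 = -2651)
E + x = 2466 - 2651 = -185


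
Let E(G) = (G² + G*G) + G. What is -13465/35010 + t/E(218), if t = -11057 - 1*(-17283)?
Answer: -106478443/333526266 ≈ -0.31925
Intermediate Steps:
E(G) = G + 2*G² (E(G) = (G² + G²) + G = 2*G² + G = G + 2*G²)
t = 6226 (t = -11057 + 17283 = 6226)
-13465/35010 + t/E(218) = -13465/35010 + 6226/((218*(1 + 2*218))) = -13465*1/35010 + 6226/((218*(1 + 436))) = -2693/7002 + 6226/((218*437)) = -2693/7002 + 6226/95266 = -2693/7002 + 6226*(1/95266) = -2693/7002 + 3113/47633 = -106478443/333526266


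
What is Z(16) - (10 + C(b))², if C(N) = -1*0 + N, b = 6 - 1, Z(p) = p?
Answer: -209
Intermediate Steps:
b = 5
C(N) = N (C(N) = 0 + N = N)
Z(16) - (10 + C(b))² = 16 - (10 + 5)² = 16 - 1*15² = 16 - 1*225 = 16 - 225 = -209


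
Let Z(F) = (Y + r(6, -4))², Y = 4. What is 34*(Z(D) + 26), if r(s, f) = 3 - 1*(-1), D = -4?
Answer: 3060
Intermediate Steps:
r(s, f) = 4 (r(s, f) = 3 + 1 = 4)
Z(F) = 64 (Z(F) = (4 + 4)² = 8² = 64)
34*(Z(D) + 26) = 34*(64 + 26) = 34*90 = 3060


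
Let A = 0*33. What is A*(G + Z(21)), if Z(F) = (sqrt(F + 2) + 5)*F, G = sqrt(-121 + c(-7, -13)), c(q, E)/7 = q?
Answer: 0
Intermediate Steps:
A = 0
c(q, E) = 7*q
G = I*sqrt(170) (G = sqrt(-121 + 7*(-7)) = sqrt(-121 - 49) = sqrt(-170) = I*sqrt(170) ≈ 13.038*I)
Z(F) = F*(5 + sqrt(2 + F)) (Z(F) = (sqrt(2 + F) + 5)*F = (5 + sqrt(2 + F))*F = F*(5 + sqrt(2 + F)))
A*(G + Z(21)) = 0*(I*sqrt(170) + 21*(5 + sqrt(2 + 21))) = 0*(I*sqrt(170) + 21*(5 + sqrt(23))) = 0*(I*sqrt(170) + (105 + 21*sqrt(23))) = 0*(105 + 21*sqrt(23) + I*sqrt(170)) = 0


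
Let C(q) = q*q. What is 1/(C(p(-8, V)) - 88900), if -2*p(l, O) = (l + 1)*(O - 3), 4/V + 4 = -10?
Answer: -4/355071 ≈ -1.1265e-5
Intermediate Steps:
V = -2/7 (V = 4/(-4 - 10) = 4/(-14) = 4*(-1/14) = -2/7 ≈ -0.28571)
p(l, O) = -(1 + l)*(-3 + O)/2 (p(l, O) = -(l + 1)*(O - 3)/2 = -(1 + l)*(-3 + O)/2)
C(q) = q²
1/(C(p(-8, V)) - 88900) = 1/((3/2 - ½*(-2/7) + (3/2)*(-8) - ½*(-2/7)*(-8))² - 88900) = 1/((3/2 + ⅐ - 12 - 8/7)² - 88900) = 1/((-23/2)² - 88900) = 1/(529/4 - 88900) = 1/(-355071/4) = -4/355071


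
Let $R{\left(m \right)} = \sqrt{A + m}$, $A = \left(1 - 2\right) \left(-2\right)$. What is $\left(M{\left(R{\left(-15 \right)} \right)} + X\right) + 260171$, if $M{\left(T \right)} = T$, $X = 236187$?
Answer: $496358 + i \sqrt{13} \approx 4.9636 \cdot 10^{5} + 3.6056 i$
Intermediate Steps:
$A = 2$ ($A = \left(-1\right) \left(-2\right) = 2$)
$R{\left(m \right)} = \sqrt{2 + m}$
$\left(M{\left(R{\left(-15 \right)} \right)} + X\right) + 260171 = \left(\sqrt{2 - 15} + 236187\right) + 260171 = \left(\sqrt{-13} + 236187\right) + 260171 = \left(i \sqrt{13} + 236187\right) + 260171 = \left(236187 + i \sqrt{13}\right) + 260171 = 496358 + i \sqrt{13}$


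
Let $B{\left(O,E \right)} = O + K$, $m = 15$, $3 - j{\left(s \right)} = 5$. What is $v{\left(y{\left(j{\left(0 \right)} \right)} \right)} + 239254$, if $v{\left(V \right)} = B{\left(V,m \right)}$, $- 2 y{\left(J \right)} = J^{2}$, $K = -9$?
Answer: $239243$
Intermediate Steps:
$j{\left(s \right)} = -2$ ($j{\left(s \right)} = 3 - 5 = -2$)
$y{\left(J \right)} = - \frac{J^{2}}{2}$
$B{\left(O,E \right)} = -9 + O$ ($B{\left(O,E \right)} = O - 9 = -9 + O$)
$v{\left(V \right)} = -9 + V$
$v{\left(y{\left(j{\left(0 \right)} \right)} \right)} + 239254 = \left(-9 - \frac{\left(-2\right)^{2}}{2}\right) + 239254 = \left(-9 - 2\right) + 239254 = -11 + 239254 = 239243$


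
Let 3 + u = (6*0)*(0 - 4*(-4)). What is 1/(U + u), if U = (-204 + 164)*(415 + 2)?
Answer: -1/16683 ≈ -5.9941e-5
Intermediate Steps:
u = -3 (u = -3 + (6*0)*(0 - 4*(-4)) = -3 + 0*(0 + 16) = -3 + 0*16 = -3 + 0 = -3)
U = -16680 (U = -40*417 = -16680)
1/(U + u) = 1/(-16680 - 3) = 1/(-16683) = -1/16683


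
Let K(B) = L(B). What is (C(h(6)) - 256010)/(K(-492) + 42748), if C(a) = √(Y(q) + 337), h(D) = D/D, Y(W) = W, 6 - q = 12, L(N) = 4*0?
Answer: -128005/21374 + √331/42748 ≈ -5.9884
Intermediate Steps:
L(N) = 0
q = -6 (q = 6 - 1*12 = 6 - 12 = -6)
h(D) = 1
K(B) = 0
C(a) = √331 (C(a) = √(-6 + 337) = √331)
(C(h(6)) - 256010)/(K(-492) + 42748) = (√331 - 256010)/(0 + 42748) = (-256010 + √331)/42748 = (-256010 + √331)*(1/42748) = -128005/21374 + √331/42748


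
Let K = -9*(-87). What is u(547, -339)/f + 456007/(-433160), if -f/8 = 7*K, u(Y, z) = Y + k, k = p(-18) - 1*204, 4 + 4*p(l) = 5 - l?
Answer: -1438973309/1356657120 ≈ -1.0607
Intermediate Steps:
K = 783
p(l) = ¼ - l/4 (p(l) = -1 + (5 - l)/4 = -1 + (5/4 - l/4) = ¼ - l/4)
k = -797/4 (k = (¼ - ¼*(-18)) - 1*204 = (¼ + 9/2) - 204 = 19/4 - 204 = -797/4 ≈ -199.25)
u(Y, z) = -797/4 + Y (u(Y, z) = Y - 797/4 = -797/4 + Y)
f = -43848 (f = -56*783 = -8*5481 = -43848)
u(547, -339)/f + 456007/(-433160) = (-797/4 + 547)/(-43848) + 456007/(-433160) = (1391/4)*(-1/43848) + 456007*(-1/433160) = -1391/175392 - 456007/433160 = -1438973309/1356657120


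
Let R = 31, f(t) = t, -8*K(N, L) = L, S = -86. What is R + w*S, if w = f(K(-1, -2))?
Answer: 19/2 ≈ 9.5000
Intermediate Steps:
K(N, L) = -L/8
w = ¼ (w = -⅛*(-2) = ¼ ≈ 0.25000)
R + w*S = 31 + (¼)*(-86) = 31 - 43/2 = 19/2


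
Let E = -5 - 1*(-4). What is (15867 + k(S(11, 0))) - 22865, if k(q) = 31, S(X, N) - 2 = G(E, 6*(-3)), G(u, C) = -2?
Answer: -6967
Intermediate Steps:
E = -1 (E = -5 + 4 = -1)
S(X, N) = 0 (S(X, N) = 2 - 2 = 0)
(15867 + k(S(11, 0))) - 22865 = (15867 + 31) - 22865 = 15898 - 22865 = -6967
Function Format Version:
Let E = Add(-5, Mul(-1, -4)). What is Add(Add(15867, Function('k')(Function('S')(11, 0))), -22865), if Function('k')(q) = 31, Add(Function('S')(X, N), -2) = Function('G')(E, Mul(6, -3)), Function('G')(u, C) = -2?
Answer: -6967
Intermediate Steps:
E = -1 (E = Add(-5, 4) = -1)
Function('S')(X, N) = 0 (Function('S')(X, N) = Add(2, -2) = 0)
Add(Add(15867, Function('k')(Function('S')(11, 0))), -22865) = Add(Add(15867, 31), -22865) = Add(15898, -22865) = -6967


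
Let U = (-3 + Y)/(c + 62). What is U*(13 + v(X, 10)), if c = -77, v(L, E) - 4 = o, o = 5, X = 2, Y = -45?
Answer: 352/5 ≈ 70.400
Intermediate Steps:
v(L, E) = 9 (v(L, E) = 4 + 5 = 9)
U = 16/5 (U = (-3 - 45)/(-77 + 62) = -48/(-15) = -48*(-1/15) = 16/5 ≈ 3.2000)
U*(13 + v(X, 10)) = 16*(13 + 9)/5 = (16/5)*22 = 352/5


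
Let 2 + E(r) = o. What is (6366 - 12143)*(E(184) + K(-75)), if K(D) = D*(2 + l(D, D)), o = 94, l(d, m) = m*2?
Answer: -64656184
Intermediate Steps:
l(d, m) = 2*m
E(r) = 92 (E(r) = -2 + 94 = 92)
K(D) = D*(2 + 2*D)
(6366 - 12143)*(E(184) + K(-75)) = (6366 - 12143)*(92 + 2*(-75)*(1 - 75)) = -5777*(92 + 2*(-75)*(-74)) = -5777*(92 + 11100) = -5777*11192 = -64656184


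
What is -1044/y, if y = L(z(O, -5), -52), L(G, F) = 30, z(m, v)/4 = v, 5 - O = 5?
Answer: -174/5 ≈ -34.800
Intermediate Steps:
O = 0 (O = 5 - 1*5 = 5 - 5 = 0)
z(m, v) = 4*v
y = 30
-1044/y = -1044/30 = -1044*1/30 = -174/5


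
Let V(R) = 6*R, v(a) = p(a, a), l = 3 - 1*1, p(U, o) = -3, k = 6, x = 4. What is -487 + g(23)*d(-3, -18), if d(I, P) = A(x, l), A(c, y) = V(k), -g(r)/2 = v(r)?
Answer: -271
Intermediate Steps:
l = 2 (l = 3 - 1 = 2)
v(a) = -3
g(r) = 6 (g(r) = -2*(-3) = 6)
A(c, y) = 36 (A(c, y) = 6*6 = 36)
d(I, P) = 36
-487 + g(23)*d(-3, -18) = -487 + 6*36 = -487 + 216 = -271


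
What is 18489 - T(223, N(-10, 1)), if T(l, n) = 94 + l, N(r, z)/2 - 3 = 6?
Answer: 18172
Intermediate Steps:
N(r, z) = 18 (N(r, z) = 6 + 2*6 = 6 + 12 = 18)
18489 - T(223, N(-10, 1)) = 18489 - (94 + 223) = 18489 - 1*317 = 18489 - 317 = 18172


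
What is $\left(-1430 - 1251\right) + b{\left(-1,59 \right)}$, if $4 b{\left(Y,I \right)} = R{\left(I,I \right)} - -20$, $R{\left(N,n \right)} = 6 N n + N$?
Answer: $\frac{10241}{4} \approx 2560.3$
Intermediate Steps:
$R{\left(N,n \right)} = N + 6 N n$ ($R{\left(N,n \right)} = 6 N n + N = N + 6 N n$)
$b{\left(Y,I \right)} = 5 + \frac{I \left(1 + 6 I\right)}{4}$ ($b{\left(Y,I \right)} = \frac{I \left(1 + 6 I\right) - -20}{4} = \frac{I \left(1 + 6 I\right) + 20}{4} = \frac{20 + I \left(1 + 6 I\right)}{4} = 5 + \frac{I \left(1 + 6 I\right)}{4}$)
$\left(-1430 - 1251\right) + b{\left(-1,59 \right)} = \left(-1430 - 1251\right) + \left(5 + \frac{1}{4} \cdot 59 \left(1 + 6 \cdot 59\right)\right) = -2681 + \left(5 + \frac{1}{4} \cdot 59 \left(1 + 354\right)\right) = -2681 + \left(5 + \frac{1}{4} \cdot 59 \cdot 355\right) = -2681 + \left(5 + \frac{20945}{4}\right) = -2681 + \frac{20965}{4} = \frac{10241}{4}$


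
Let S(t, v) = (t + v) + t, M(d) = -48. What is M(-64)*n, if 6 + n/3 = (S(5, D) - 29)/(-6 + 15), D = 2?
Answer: 1136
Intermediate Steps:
S(t, v) = v + 2*t
n = -71/3 (n = -18 + 3*(((2 + 2*5) - 29)/(-6 + 15)) = -18 + 3*(((2 + 10) - 29)/9) = -18 + 3*((12 - 29)*(⅑)) = -18 + 3*(-17*⅑) = -18 + 3*(-17/9) = -18 - 17/3 = -71/3 ≈ -23.667)
M(-64)*n = -48*(-71/3) = 1136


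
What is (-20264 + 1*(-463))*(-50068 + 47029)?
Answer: 62989353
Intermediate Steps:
(-20264 + 1*(-463))*(-50068 + 47029) = (-20264 - 463)*(-3039) = -20727*(-3039) = 62989353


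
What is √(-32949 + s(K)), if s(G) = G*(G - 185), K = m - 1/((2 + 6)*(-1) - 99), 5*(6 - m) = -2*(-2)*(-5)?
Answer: 3*I*√44142945/107 ≈ 186.28*I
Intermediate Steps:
m = 10 (m = 6 - (-2*(-2))*(-5)/5 = 6 - 4*(-5)/5 = 6 - ⅕*(-20) = 6 + 4 = 10)
K = 1071/107 (K = 10 - 1/((2 + 6)*(-1) - 99) = 10 - 1/(8*(-1) - 99) = 10 - 1/(-8 - 99) = 10 - 1/(-107) = 10 - 1*(-1/107) = 10 + 1/107 = 1071/107 ≈ 10.009)
s(G) = G*(-185 + G)
√(-32949 + s(K)) = √(-32949 + 1071*(-185 + 1071/107)/107) = √(-32949 + (1071/107)*(-18724/107)) = √(-32949 - 20053404/11449) = √(-397286505/11449) = 3*I*√44142945/107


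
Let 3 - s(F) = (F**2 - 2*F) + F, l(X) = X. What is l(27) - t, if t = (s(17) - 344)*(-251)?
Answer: -153836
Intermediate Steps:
s(F) = 3 + F - F**2 (s(F) = 3 - ((F**2 - 2*F) + F) = 3 - (F**2 - F) = 3 + (F - F**2) = 3 + F - F**2)
t = 153863 (t = ((3 + 17 - 1*17**2) - 344)*(-251) = ((3 + 17 - 1*289) - 344)*(-251) = ((3 + 17 - 289) - 344)*(-251) = (-269 - 344)*(-251) = -613*(-251) = 153863)
l(27) - t = 27 - 1*153863 = 27 - 153863 = -153836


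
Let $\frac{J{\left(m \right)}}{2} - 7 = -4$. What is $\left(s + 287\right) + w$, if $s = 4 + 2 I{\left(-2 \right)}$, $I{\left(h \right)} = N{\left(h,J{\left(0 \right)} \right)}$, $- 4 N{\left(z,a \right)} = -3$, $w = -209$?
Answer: $\frac{167}{2} \approx 83.5$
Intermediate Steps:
$J{\left(m \right)} = 6$ ($J{\left(m \right)} = 14 + 2 \left(-4\right) = 14 - 8 = 6$)
$N{\left(z,a \right)} = \frac{3}{4}$ ($N{\left(z,a \right)} = \left(- \frac{1}{4}\right) \left(-3\right) = \frac{3}{4}$)
$I{\left(h \right)} = \frac{3}{4}$
$s = \frac{11}{2}$ ($s = 4 + 2 \cdot \frac{3}{4} = 4 + \frac{3}{2} = \frac{11}{2} \approx 5.5$)
$\left(s + 287\right) + w = \left(\frac{11}{2} + 287\right) - 209 = \frac{585}{2} - 209 = \frac{167}{2}$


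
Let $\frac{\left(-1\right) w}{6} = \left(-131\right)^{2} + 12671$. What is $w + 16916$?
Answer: $-162076$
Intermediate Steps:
$w = -178992$ ($w = - 6 \left(\left(-131\right)^{2} + 12671\right) = - 6 \left(17161 + 12671\right) = \left(-6\right) 29832 = -178992$)
$w + 16916 = -178992 + 16916 = -162076$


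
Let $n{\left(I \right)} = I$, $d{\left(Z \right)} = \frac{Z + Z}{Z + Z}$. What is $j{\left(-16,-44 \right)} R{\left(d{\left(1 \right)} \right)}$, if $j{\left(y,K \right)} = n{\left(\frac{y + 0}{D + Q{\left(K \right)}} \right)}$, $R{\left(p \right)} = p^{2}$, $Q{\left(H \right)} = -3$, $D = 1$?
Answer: $8$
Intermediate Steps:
$d{\left(Z \right)} = 1$ ($d{\left(Z \right)} = \frac{2 Z}{2 Z} = 2 Z \frac{1}{2 Z} = 1$)
$j{\left(y,K \right)} = - \frac{y}{2}$ ($j{\left(y,K \right)} = \frac{y + 0}{1 - 3} = \frac{y}{-2} = y \left(- \frac{1}{2}\right) = - \frac{y}{2}$)
$j{\left(-16,-44 \right)} R{\left(d{\left(1 \right)} \right)} = \left(- \frac{1}{2}\right) \left(-16\right) 1^{2} = 8 \cdot 1 = 8$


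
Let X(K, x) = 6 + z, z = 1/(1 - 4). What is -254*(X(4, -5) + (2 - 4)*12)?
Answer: 13970/3 ≈ 4656.7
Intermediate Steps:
z = -1/3 (z = 1/(-3) = -1/3 ≈ -0.33333)
X(K, x) = 17/3 (X(K, x) = 6 - 1/3 = 17/3)
-254*(X(4, -5) + (2 - 4)*12) = -254*(17/3 + (2 - 4)*12) = -254*(17/3 - 2*12) = -254*(17/3 - 24) = -254*(-55/3) = 13970/3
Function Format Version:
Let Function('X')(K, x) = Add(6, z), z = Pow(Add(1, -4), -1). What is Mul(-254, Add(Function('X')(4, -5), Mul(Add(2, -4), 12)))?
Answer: Rational(13970, 3) ≈ 4656.7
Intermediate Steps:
z = Rational(-1, 3) (z = Pow(-3, -1) = Rational(-1, 3) ≈ -0.33333)
Function('X')(K, x) = Rational(17, 3) (Function('X')(K, x) = Add(6, Rational(-1, 3)) = Rational(17, 3))
Mul(-254, Add(Function('X')(4, -5), Mul(Add(2, -4), 12))) = Mul(-254, Add(Rational(17, 3), Mul(Add(2, -4), 12))) = Mul(-254, Add(Rational(17, 3), Mul(-2, 12))) = Mul(-254, Add(Rational(17, 3), -24)) = Mul(-254, Rational(-55, 3)) = Rational(13970, 3)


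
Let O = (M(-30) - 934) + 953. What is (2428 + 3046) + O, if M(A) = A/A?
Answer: 5494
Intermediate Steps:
M(A) = 1
O = 20 (O = (1 - 934) + 953 = -933 + 953 = 20)
(2428 + 3046) + O = (2428 + 3046) + 20 = 5474 + 20 = 5494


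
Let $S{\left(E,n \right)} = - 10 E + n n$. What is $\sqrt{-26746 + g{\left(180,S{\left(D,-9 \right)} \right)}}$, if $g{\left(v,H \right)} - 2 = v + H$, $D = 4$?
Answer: $3 i \sqrt{2947} \approx 162.86 i$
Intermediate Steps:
$S{\left(E,n \right)} = n^{2} - 10 E$ ($S{\left(E,n \right)} = - 10 E + n^{2} = n^{2} - 10 E$)
$g{\left(v,H \right)} = 2 + H + v$ ($g{\left(v,H \right)} = 2 + \left(v + H\right) = 2 + \left(H + v\right) = 2 + H + v$)
$\sqrt{-26746 + g{\left(180,S{\left(D,-9 \right)} \right)}} = \sqrt{-26746 + \left(2 + \left(\left(-9\right)^{2} - 40\right) + 180\right)} = \sqrt{-26746 + \left(2 + \left(81 - 40\right) + 180\right)} = \sqrt{-26746 + \left(2 + 41 + 180\right)} = \sqrt{-26746 + 223} = \sqrt{-26523} = 3 i \sqrt{2947}$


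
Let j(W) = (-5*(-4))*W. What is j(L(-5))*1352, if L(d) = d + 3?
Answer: -54080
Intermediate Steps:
L(d) = 3 + d
j(W) = 20*W
j(L(-5))*1352 = (20*(3 - 5))*1352 = (20*(-2))*1352 = -40*1352 = -54080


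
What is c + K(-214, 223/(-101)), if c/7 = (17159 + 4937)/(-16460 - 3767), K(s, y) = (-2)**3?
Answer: -316488/20227 ≈ -15.647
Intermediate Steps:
K(s, y) = -8
c = -154672/20227 (c = 7*((17159 + 4937)/(-16460 - 3767)) = 7*(22096/(-20227)) = 7*(22096*(-1/20227)) = 7*(-22096/20227) = -154672/20227 ≈ -7.6468)
c + K(-214, 223/(-101)) = -154672/20227 - 8 = -316488/20227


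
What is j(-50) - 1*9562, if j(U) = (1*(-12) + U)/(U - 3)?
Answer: -506724/53 ≈ -9560.8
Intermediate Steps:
j(U) = (-12 + U)/(-3 + U)
j(-50) - 1*9562 = (-12 - 50)/(-3 - 50) - 1*9562 = -62/(-53) - 9562 = -1/53*(-62) - 9562 = 62/53 - 9562 = -506724/53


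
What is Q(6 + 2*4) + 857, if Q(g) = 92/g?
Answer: 6045/7 ≈ 863.57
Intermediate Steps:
Q(6 + 2*4) + 857 = 92/(6 + 2*4) + 857 = 92/(6 + 8) + 857 = 92/14 + 857 = 92*(1/14) + 857 = 46/7 + 857 = 6045/7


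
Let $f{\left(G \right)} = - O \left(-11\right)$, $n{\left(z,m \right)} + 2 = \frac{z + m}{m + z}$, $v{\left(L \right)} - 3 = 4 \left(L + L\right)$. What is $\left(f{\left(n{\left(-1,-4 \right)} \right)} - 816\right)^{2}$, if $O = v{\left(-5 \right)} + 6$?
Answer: $1338649$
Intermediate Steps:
$v{\left(L \right)} = 3 + 8 L$ ($v{\left(L \right)} = 3 + 4 \left(L + L\right) = 3 + 4 \cdot 2 L = 3 + 8 L$)
$O = -31$ ($O = \left(3 + 8 \left(-5\right)\right) + 6 = \left(3 - 40\right) + 6 = -37 + 6 = -31$)
$n{\left(z,m \right)} = -1$ ($n{\left(z,m \right)} = -2 + \frac{z + m}{m + z} = -2 + \frac{m + z}{m + z} = -2 + 1 = -1$)
$f{\left(G \right)} = -341$ ($f{\left(G \right)} = - \left(-31\right) \left(-11\right) = \left(-1\right) 341 = -341$)
$\left(f{\left(n{\left(-1,-4 \right)} \right)} - 816\right)^{2} = \left(-341 - 816\right)^{2} = \left(-1157\right)^{2} = 1338649$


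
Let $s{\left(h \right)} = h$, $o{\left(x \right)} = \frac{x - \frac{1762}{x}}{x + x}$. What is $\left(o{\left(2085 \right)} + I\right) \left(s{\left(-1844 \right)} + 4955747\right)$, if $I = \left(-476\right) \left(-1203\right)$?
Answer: $\frac{8221315544611891963}{2898150} \approx 2.8367 \cdot 10^{12}$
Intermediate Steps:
$o{\left(x \right)} = \frac{x - \frac{1762}{x}}{2 x}$
$I = 572628$
$\left(o{\left(2085 \right)} + I\right) \left(s{\left(-1844 \right)} + 4955747\right) = \left(\left(\frac{1}{2} - \frac{881}{4347225}\right) + 572628\right) \left(-1844 + 4955747\right) = \left(\left(\frac{1}{2} - \frac{881}{4347225}\right) + 572628\right) 4953903 = \left(\frac{4345463}{8694450} + 572628\right) 4953903 = \frac{4978689860063}{8694450} \cdot 4953903 = \frac{8221315544611891963}{2898150}$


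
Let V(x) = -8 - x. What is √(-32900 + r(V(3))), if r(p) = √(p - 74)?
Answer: √(-32900 + I*√85) ≈ 0.025 + 181.38*I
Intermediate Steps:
r(p) = √(-74 + p)
√(-32900 + r(V(3))) = √(-32900 + √(-74 + (-8 - 1*3))) = √(-32900 + √(-74 + (-8 - 3))) = √(-32900 + √(-74 - 11)) = √(-32900 + √(-85)) = √(-32900 + I*√85)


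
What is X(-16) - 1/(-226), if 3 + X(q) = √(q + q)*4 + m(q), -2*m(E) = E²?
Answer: -29605/226 + 16*I*√2 ≈ -131.0 + 22.627*I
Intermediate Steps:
m(E) = -E²/2
X(q) = -3 - q²/2 + 4*√2*√q (X(q) = -3 + (√(q + q)*4 - q²/2) = -3 + (√(2*q)*4 - q²/2) = -3 + ((√2*√q)*4 - q²/2) = -3 + (4*√2*√q - q²/2) = -3 + (-q²/2 + 4*√2*√q) = -3 - q²/2 + 4*√2*√q)
X(-16) - 1/(-226) = (-3 - ½*(-16)² + 4*√2*√(-16)) - 1/(-226) = (-3 - ½*256 + 4*√2*(4*I)) - 1*(-1/226) = (-3 - 128 + 16*I*√2) + 1/226 = (-131 + 16*I*√2) + 1/226 = -29605/226 + 16*I*√2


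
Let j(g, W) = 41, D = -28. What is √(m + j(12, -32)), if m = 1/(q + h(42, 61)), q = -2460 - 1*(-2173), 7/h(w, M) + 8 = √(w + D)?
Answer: √(660905 - 82362*√14)/(7*√(329 - 41*√14)) ≈ 6.4029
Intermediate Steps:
h(w, M) = 7/(-8 + √(-28 + w)) (h(w, M) = 7/(-8 + √(w - 28)) = 7/(-8 + √(-28 + w)))
q = -287 (q = -2460 + 2173 = -287)
m = 1/(-287 + 7/(-8 + √14)) (m = 1/(-287 + 7/(-8 + √(-28 + 42))) = 1/(-287 + 7/(-8 + √14)) ≈ -0.0034645)
√(m + j(12, -32)) = √((-42/12101 + √14/592949) + 41) = √(496099/12101 + √14/592949)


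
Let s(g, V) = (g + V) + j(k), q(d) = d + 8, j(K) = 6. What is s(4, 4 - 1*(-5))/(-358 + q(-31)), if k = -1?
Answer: -19/381 ≈ -0.049869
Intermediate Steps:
q(d) = 8 + d
s(g, V) = 6 + V + g (s(g, V) = (g + V) + 6 = (V + g) + 6 = 6 + V + g)
s(4, 4 - 1*(-5))/(-358 + q(-31)) = (6 + (4 - 1*(-5)) + 4)/(-358 + (8 - 31)) = (6 + (4 + 5) + 4)/(-358 - 23) = (6 + 9 + 4)/(-381) = 19*(-1/381) = -19/381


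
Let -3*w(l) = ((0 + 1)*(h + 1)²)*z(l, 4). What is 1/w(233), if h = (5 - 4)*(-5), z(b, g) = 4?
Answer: -3/64 ≈ -0.046875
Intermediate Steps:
h = -5 (h = 1*(-5) = -5)
w(l) = -64/3 (w(l) = -(0 + 1)*(-5 + 1)²*4/3 = -1*(-4)²*4/3 = -1*16*4/3 = -16*4/3 = -⅓*64 = -64/3)
1/w(233) = 1/(-64/3) = -3/64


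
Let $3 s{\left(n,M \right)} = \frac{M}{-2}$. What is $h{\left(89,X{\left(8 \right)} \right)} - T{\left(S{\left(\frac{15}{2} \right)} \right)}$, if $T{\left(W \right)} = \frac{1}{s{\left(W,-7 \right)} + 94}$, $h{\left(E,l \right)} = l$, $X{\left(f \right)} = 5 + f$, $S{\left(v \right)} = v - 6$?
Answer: $\frac{7417}{571} \approx 12.989$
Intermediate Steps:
$s{\left(n,M \right)} = - \frac{M}{6}$ ($s{\left(n,M \right)} = \frac{M \frac{1}{-2}}{3} = \frac{M \left(- \frac{1}{2}\right)}{3} = \frac{\left(- \frac{1}{2}\right) M}{3} = - \frac{M}{6}$)
$S{\left(v \right)} = -6 + v$
$T{\left(W \right)} = \frac{6}{571}$ ($T{\left(W \right)} = \frac{1}{\left(- \frac{1}{6}\right) \left(-7\right) + 94} = \frac{1}{\frac{7}{6} + 94} = \frac{1}{\frac{571}{6}} = \frac{6}{571}$)
$h{\left(89,X{\left(8 \right)} \right)} - T{\left(S{\left(\frac{15}{2} \right)} \right)} = \left(5 + 8\right) - \frac{6}{571} = 13 - \frac{6}{571} = \frac{7417}{571}$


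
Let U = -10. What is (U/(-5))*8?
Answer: 16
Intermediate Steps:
(U/(-5))*8 = -10/(-5)*8 = -10*(-1/5)*8 = 2*8 = 16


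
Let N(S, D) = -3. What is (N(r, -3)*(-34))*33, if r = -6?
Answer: 3366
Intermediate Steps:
(N(r, -3)*(-34))*33 = -3*(-34)*33 = 102*33 = 3366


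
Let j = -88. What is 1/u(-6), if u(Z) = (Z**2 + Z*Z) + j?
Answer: -1/16 ≈ -0.062500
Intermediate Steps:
u(Z) = -88 + 2*Z**2 (u(Z) = (Z**2 + Z*Z) - 88 = (Z**2 + Z**2) - 88 = 2*Z**2 - 88 = -88 + 2*Z**2)
1/u(-6) = 1/(-88 + 2*(-6)**2) = 1/(-88 + 2*36) = 1/(-88 + 72) = 1/(-16) = -1/16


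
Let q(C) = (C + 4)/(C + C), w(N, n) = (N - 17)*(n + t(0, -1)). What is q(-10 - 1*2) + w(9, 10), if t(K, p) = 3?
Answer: -311/3 ≈ -103.67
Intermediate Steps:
w(N, n) = (-17 + N)*(3 + n) (w(N, n) = (N - 17)*(n + 3) = (-17 + N)*(3 + n))
q(C) = (4 + C)/(2*C) (q(C) = (4 + C)/((2*C)) = (4 + C)*(1/(2*C)) = (4 + C)/(2*C))
q(-10 - 1*2) + w(9, 10) = (4 + (-10 - 1*2))/(2*(-10 - 1*2)) + (-51 - 17*10 + 3*9 + 9*10) = (4 + (-10 - 2))/(2*(-10 - 2)) + (-51 - 170 + 27 + 90) = (½)*(4 - 12)/(-12) - 104 = (½)*(-1/12)*(-8) - 104 = ⅓ - 104 = -311/3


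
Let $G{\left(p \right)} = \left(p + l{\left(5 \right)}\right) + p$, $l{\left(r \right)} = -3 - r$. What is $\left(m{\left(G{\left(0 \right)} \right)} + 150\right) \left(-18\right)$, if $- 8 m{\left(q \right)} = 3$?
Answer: $- \frac{10773}{4} \approx -2693.3$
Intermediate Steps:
$G{\left(p \right)} = -8 + 2 p$ ($G{\left(p \right)} = \left(p - 8\right) + p = \left(-8 + p\right) + p = -8 + 2 p$)
$m{\left(q \right)} = - \frac{3}{8}$ ($m{\left(q \right)} = \left(- \frac{1}{8}\right) 3 = - \frac{3}{8}$)
$\left(m{\left(G{\left(0 \right)} \right)} + 150\right) \left(-18\right) = \left(- \frac{3}{8} + 150\right) \left(-18\right) = \frac{1197}{8} \left(-18\right) = - \frac{10773}{4}$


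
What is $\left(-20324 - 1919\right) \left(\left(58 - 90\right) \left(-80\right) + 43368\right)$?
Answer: $-1021576504$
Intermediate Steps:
$\left(-20324 - 1919\right) \left(\left(58 - 90\right) \left(-80\right) + 43368\right) = - 22243 \left(\left(-32\right) \left(-80\right) + 43368\right) = - 22243 \left(2560 + 43368\right) = \left(-22243\right) 45928 = -1021576504$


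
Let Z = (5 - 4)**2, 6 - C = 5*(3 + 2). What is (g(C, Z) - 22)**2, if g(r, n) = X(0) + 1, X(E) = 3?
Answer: 324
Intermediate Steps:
C = -19 (C = 6 - 5*(3 + 2) = 6 - 5*5 = 6 - 1*25 = 6 - 25 = -19)
Z = 1 (Z = 1**2 = 1)
g(r, n) = 4 (g(r, n) = 3 + 1 = 4)
(g(C, Z) - 22)**2 = (4 - 22)**2 = (-18)**2 = 324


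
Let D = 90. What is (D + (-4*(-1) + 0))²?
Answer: 8836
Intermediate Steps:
(D + (-4*(-1) + 0))² = (90 + (-4*(-1) + 0))² = (90 + (4 + 0))² = (90 + 4)² = 94² = 8836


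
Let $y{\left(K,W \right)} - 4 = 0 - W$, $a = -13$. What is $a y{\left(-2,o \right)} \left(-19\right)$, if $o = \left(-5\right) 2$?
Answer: $3458$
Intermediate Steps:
$o = -10$
$y{\left(K,W \right)} = 4 - W$ ($y{\left(K,W \right)} = 4 + \left(0 - W\right) = 4 - W$)
$a y{\left(-2,o \right)} \left(-19\right) = - 13 \left(4 - -10\right) \left(-19\right) = - 13 \left(4 + 10\right) \left(-19\right) = \left(-13\right) 14 \left(-19\right) = \left(-182\right) \left(-19\right) = 3458$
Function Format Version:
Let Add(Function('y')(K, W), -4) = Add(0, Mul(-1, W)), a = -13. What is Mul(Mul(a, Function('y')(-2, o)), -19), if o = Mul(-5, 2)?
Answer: 3458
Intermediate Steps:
o = -10
Function('y')(K, W) = Add(4, Mul(-1, W)) (Function('y')(K, W) = Add(4, Add(0, Mul(-1, W))) = Add(4, Mul(-1, W)))
Mul(Mul(a, Function('y')(-2, o)), -19) = Mul(Mul(-13, Add(4, Mul(-1, -10))), -19) = Mul(Mul(-13, Add(4, 10)), -19) = Mul(Mul(-13, 14), -19) = Mul(-182, -19) = 3458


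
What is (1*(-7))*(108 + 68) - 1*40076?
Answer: -41308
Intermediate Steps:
(1*(-7))*(108 + 68) - 1*40076 = -7*176 - 40076 = -1232 - 40076 = -41308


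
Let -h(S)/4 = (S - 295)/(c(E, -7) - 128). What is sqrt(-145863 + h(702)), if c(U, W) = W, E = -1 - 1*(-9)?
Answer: I*sqrt(295348155)/45 ≈ 381.9*I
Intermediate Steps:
E = 8 (E = -1 + 9 = 8)
h(S) = -236/27 + 4*S/135 (h(S) = -4*(S - 295)/(-7 - 128) = -4*(-295 + S)/(-135) = -4*(-295 + S)*(-1)/135 = -4*(59/27 - S/135) = -236/27 + 4*S/135)
sqrt(-145863 + h(702)) = sqrt(-145863 + (-236/27 + (4/135)*702)) = sqrt(-145863 + (-236/27 + 104/5)) = sqrt(-145863 + 1628/135) = sqrt(-19689877/135) = I*sqrt(295348155)/45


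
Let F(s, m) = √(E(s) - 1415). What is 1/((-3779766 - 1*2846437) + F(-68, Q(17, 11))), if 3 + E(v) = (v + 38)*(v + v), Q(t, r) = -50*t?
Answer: -6626203/43906566194547 - 11*√22/43906566194547 ≈ -1.5092e-7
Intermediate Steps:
E(v) = -3 + 2*v*(38 + v) (E(v) = -3 + (v + 38)*(v + v) = -3 + (38 + v)*(2*v) = -3 + 2*v*(38 + v))
F(s, m) = √(-1418 + 2*s² + 76*s) (F(s, m) = √((-3 + 2*s² + 76*s) - 1415) = √(-1418 + 2*s² + 76*s))
1/((-3779766 - 1*2846437) + F(-68, Q(17, 11))) = 1/((-3779766 - 1*2846437) + √(-1418 + 2*(-68)² + 76*(-68))) = 1/((-3779766 - 2846437) + √(-1418 + 2*4624 - 5168)) = 1/(-6626203 + √(-1418 + 9248 - 5168)) = 1/(-6626203 + √2662) = 1/(-6626203 + 11*√22)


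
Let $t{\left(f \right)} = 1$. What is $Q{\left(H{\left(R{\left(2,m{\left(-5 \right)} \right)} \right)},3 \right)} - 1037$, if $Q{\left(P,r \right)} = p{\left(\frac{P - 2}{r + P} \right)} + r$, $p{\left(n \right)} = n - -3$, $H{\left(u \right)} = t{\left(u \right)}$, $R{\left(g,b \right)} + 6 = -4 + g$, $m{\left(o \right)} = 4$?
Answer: $- \frac{4125}{4} \approx -1031.3$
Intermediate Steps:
$R{\left(g,b \right)} = -10 + g$ ($R{\left(g,b \right)} = -6 + \left(-4 + g\right) = -10 + g$)
$H{\left(u \right)} = 1$
$p{\left(n \right)} = 3 + n$ ($p{\left(n \right)} = n + 3 = 3 + n$)
$Q{\left(P,r \right)} = 3 + r + \frac{-2 + P}{P + r}$ ($Q{\left(P,r \right)} = \left(3 + \frac{P - 2}{r + P}\right) + r = \left(3 + \frac{-2 + P}{P + r}\right) + r = 3 + r + \frac{-2 + P}{P + r}$)
$Q{\left(H{\left(R{\left(2,m{\left(-5 \right)} \right)} \right)},3 \right)} - 1037 = \frac{-2 + 1 + \left(3 + 3\right) \left(1 + 3\right)}{1 + 3} - 1037 = \frac{-2 + 1 + 6 \cdot 4}{4} - 1037 = \frac{-2 + 1 + 24}{4} - 1037 = \frac{1}{4} \cdot 23 - 1037 = \frac{23}{4} - 1037 = - \frac{4125}{4}$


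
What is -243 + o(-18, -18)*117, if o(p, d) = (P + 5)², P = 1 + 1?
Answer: 5490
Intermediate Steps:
P = 2
o(p, d) = 49 (o(p, d) = (2 + 5)² = 7² = 49)
-243 + o(-18, -18)*117 = -243 + 49*117 = -243 + 5733 = 5490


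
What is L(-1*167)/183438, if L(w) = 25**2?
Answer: 625/183438 ≈ 0.0034071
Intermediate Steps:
L(w) = 625
L(-1*167)/183438 = 625/183438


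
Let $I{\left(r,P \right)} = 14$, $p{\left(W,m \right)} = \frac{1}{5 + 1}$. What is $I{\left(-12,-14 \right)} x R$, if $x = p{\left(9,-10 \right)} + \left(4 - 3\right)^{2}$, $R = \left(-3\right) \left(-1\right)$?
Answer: $49$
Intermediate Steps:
$p{\left(W,m \right)} = \frac{1}{6}$
$R = 3$
$x = \frac{7}{6}$ ($x = \frac{1}{6} + \left(4 - 3\right)^{2} = \frac{1}{6} + 1^{2} = \frac{1}{6} + 1 = \frac{7}{6} \approx 1.1667$)
$I{\left(-12,-14 \right)} x R = 14 \cdot \frac{7}{6} \cdot 3 = \frac{49}{3} \cdot 3 = 49$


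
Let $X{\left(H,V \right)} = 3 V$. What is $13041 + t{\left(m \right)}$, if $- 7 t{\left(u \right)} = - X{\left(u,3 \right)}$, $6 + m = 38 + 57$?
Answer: $\frac{91296}{7} \approx 13042.0$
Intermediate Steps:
$m = 89$ ($m = -6 + \left(38 + 57\right) = -6 + 95 = 89$)
$t{\left(u \right)} = \frac{9}{7}$ ($t{\left(u \right)} = - \frac{\left(-1\right) 3 \cdot 3}{7} = - \frac{\left(-1\right) 9}{7} = \left(- \frac{1}{7}\right) \left(-9\right) = \frac{9}{7}$)
$13041 + t{\left(m \right)} = 13041 + \frac{9}{7} = \frac{91296}{7}$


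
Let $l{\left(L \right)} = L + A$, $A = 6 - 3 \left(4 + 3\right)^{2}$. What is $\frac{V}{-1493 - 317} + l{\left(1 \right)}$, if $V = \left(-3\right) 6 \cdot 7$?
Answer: $- \frac{126637}{905} \approx -139.93$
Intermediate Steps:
$A = -141$ ($A = 6 - 3 \cdot 7^{2} = 6 - 147 = -141$)
$V = -126$ ($V = \left(-18\right) 7 = -126$)
$l{\left(L \right)} = -141 + L$ ($l{\left(L \right)} = L - 141 = -141 + L$)
$\frac{V}{-1493 - 317} + l{\left(1 \right)} = \frac{1}{-1493 - 317} \left(-126\right) + \left(-141 + 1\right) = \frac{1}{-1810} \left(-126\right) - 140 = \left(- \frac{1}{1810}\right) \left(-126\right) - 140 = \frac{63}{905} - 140 = - \frac{126637}{905}$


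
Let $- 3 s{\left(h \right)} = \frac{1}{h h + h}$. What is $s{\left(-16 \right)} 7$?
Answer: $- \frac{7}{720} \approx -0.0097222$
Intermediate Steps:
$s{\left(h \right)} = - \frac{1}{3 \left(h + h^{2}\right)}$ ($s{\left(h \right)} = - \frac{1}{3 \left(h h + h\right)} = - \frac{1}{3 \left(h^{2} + h\right)} = - \frac{1}{3 \left(h + h^{2}\right)}$)
$s{\left(-16 \right)} 7 = - \frac{1}{3 \left(-16\right) \left(1 - 16\right)} 7 = \left(- \frac{1}{3}\right) \left(- \frac{1}{16}\right) \frac{1}{-15} \cdot 7 = \left(- \frac{1}{3}\right) \left(- \frac{1}{16}\right) \left(- \frac{1}{15}\right) 7 = \left(- \frac{1}{720}\right) 7 = - \frac{7}{720}$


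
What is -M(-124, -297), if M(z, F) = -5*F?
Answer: -1485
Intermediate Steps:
-M(-124, -297) = -(-5)*(-297) = -1*1485 = -1485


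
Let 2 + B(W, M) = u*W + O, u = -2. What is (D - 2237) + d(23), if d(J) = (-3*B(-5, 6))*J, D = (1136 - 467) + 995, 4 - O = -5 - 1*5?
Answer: -2091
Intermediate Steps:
O = 14 (O = 4 - (-5 - 1*5) = 4 - (-5 - 5) = 4 - 1*(-10) = 4 + 10 = 14)
B(W, M) = 12 - 2*W (B(W, M) = -2 + (-2*W + 14) = -2 + (14 - 2*W) = 12 - 2*W)
D = 1664 (D = 669 + 995 = 1664)
d(J) = -66*J (d(J) = (-3*(12 - 2*(-5)))*J = (-3*(12 + 10))*J = (-3*22)*J = -66*J)
(D - 2237) + d(23) = (1664 - 2237) - 66*23 = -573 - 1518 = -2091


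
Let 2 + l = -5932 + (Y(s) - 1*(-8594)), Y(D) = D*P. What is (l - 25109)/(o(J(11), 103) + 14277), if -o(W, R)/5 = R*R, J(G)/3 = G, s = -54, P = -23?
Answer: 21207/38768 ≈ 0.54702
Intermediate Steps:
J(G) = 3*G
Y(D) = -23*D (Y(D) = D*(-23) = -23*D)
o(W, R) = -5*R**2 (o(W, R) = -5*R*R = -5*R**2)
l = 3902 (l = -2 + (-5932 + (-23*(-54) - 1*(-8594))) = -2 + (-5932 + (1242 + 8594)) = -2 + (-5932 + 9836) = -2 + 3904 = 3902)
(l - 25109)/(o(J(11), 103) + 14277) = (3902 - 25109)/(-5*103**2 + 14277) = -21207/(-5*10609 + 14277) = -21207/(-53045 + 14277) = -21207/(-38768) = -21207*(-1/38768) = 21207/38768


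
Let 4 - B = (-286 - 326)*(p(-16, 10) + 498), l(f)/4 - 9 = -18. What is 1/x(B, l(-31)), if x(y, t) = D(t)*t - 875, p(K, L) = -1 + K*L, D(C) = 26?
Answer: -1/1811 ≈ -0.00055218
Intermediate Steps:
l(f) = -36 (l(f) = 36 + 4*(-18) = 36 - 72 = -36)
B = 206248 (B = 4 - (-286 - 326)*((-1 - 16*10) + 498) = 4 - (-612)*((-1 - 160) + 498) = 4 - (-612)*(-161 + 498) = 4 - (-612)*337 = 4 - 1*(-206244) = 4 + 206244 = 206248)
x(y, t) = -875 + 26*t (x(y, t) = 26*t - 875 = -875 + 26*t)
1/x(B, l(-31)) = 1/(-875 + 26*(-36)) = 1/(-875 - 936) = 1/(-1811) = -1/1811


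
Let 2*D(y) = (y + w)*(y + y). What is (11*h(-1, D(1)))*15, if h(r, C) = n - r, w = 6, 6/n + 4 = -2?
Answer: 0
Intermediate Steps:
n = -1 (n = 6/(-4 - 2) = 6/(-6) = 6*(-⅙) = -1)
D(y) = y*(6 + y) (D(y) = ((y + 6)*(y + y))/2 = ((6 + y)*(2*y))/2 = (2*y*(6 + y))/2 = y*(6 + y))
h(r, C) = -1 - r
(11*h(-1, D(1)))*15 = (11*(-1 - 1*(-1)))*15 = (11*(-1 + 1))*15 = (11*0)*15 = 0*15 = 0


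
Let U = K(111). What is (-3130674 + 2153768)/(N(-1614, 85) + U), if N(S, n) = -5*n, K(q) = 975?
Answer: -488453/275 ≈ -1776.2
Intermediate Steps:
U = 975
(-3130674 + 2153768)/(N(-1614, 85) + U) = (-3130674 + 2153768)/(-5*85 + 975) = -976906/(-425 + 975) = -976906/550 = -976906*1/550 = -488453/275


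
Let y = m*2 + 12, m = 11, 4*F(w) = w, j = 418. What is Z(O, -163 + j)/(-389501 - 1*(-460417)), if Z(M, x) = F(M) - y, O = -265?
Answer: -401/283664 ≈ -0.0014136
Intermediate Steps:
F(w) = w/4
y = 34 (y = 11*2 + 12 = 22 + 12 = 34)
Z(M, x) = -34 + M/4 (Z(M, x) = M/4 - 1*34 = M/4 - 34 = -34 + M/4)
Z(O, -163 + j)/(-389501 - 1*(-460417)) = (-34 + (¼)*(-265))/(-389501 - 1*(-460417)) = (-34 - 265/4)/(-389501 + 460417) = -401/4/70916 = -401/4*1/70916 = -401/283664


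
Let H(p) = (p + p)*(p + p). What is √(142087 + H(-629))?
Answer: √1724651 ≈ 1313.3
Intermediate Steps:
H(p) = 4*p² (H(p) = (2*p)*(2*p) = 4*p²)
√(142087 + H(-629)) = √(142087 + 4*(-629)²) = √(142087 + 4*395641) = √(142087 + 1582564) = √1724651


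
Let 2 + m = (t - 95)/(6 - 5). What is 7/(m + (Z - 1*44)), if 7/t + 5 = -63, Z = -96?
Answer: -476/16123 ≈ -0.029523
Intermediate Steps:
t = -7/68 (t = 7/(-5 - 63) = 7/(-68) = 7*(-1/68) = -7/68 ≈ -0.10294)
m = -6603/68 (m = -2 + (-7/68 - 95)/(6 - 5) = -2 - 6467/68/1 = -2 - 6467/68*1 = -2 - 6467/68 = -6603/68 ≈ -97.103)
7/(m + (Z - 1*44)) = 7/(-6603/68 + (-96 - 1*44)) = 7/(-6603/68 + (-96 - 44)) = 7/(-6603/68 - 140) = 7/(-16123/68) = 7*(-68/16123) = -476/16123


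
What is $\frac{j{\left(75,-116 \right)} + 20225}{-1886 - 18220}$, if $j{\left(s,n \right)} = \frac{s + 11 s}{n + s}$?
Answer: $- \frac{828325}{824346} \approx -1.0048$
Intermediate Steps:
$j{\left(s,n \right)} = \frac{12 s}{n + s}$
$\frac{j{\left(75,-116 \right)} + 20225}{-1886 - 18220} = \frac{12 \cdot 75 \frac{1}{-116 + 75} + 20225}{-1886 - 18220} = \frac{12 \cdot 75 \frac{1}{-41} + 20225}{-20106} = \left(12 \cdot 75 \left(- \frac{1}{41}\right) + 20225\right) \left(- \frac{1}{20106}\right) = \left(- \frac{900}{41} + 20225\right) \left(- \frac{1}{20106}\right) = \frac{828325}{41} \left(- \frac{1}{20106}\right) = - \frac{828325}{824346}$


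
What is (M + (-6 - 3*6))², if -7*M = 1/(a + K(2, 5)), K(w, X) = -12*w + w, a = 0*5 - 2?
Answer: 16248961/28224 ≈ 575.71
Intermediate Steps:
a = -2 (a = 0 - 2 = -2)
K(w, X) = -11*w
M = 1/168 (M = -1/(7*(-2 - 11*2)) = -1/(7*(-2 - 22)) = -⅐/(-24) = -⅐*(-1/24) = 1/168 ≈ 0.0059524)
(M + (-6 - 3*6))² = (1/168 + (-6 - 3*6))² = (1/168 + (-6 - 18))² = (1/168 - 24)² = (-4031/168)² = 16248961/28224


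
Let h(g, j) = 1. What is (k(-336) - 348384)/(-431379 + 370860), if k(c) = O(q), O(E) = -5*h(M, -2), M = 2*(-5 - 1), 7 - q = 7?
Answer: 348389/60519 ≈ 5.7567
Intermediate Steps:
q = 0 (q = 7 - 1*7 = 7 - 7 = 0)
M = -12 (M = 2*(-6) = -12)
O(E) = -5 (O(E) = -5*1 = -5)
k(c) = -5
(k(-336) - 348384)/(-431379 + 370860) = (-5 - 348384)/(-431379 + 370860) = -348389/(-60519) = -348389*(-1/60519) = 348389/60519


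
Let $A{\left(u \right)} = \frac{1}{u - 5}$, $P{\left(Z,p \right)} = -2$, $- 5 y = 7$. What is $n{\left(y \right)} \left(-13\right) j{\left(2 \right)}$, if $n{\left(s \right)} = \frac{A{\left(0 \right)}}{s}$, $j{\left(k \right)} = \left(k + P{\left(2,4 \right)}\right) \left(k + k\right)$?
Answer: $0$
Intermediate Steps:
$y = - \frac{7}{5}$ ($y = \left(- \frac{1}{5}\right) 7 = - \frac{7}{5} \approx -1.4$)
$A{\left(u \right)} = \frac{1}{-5 + u}$
$j{\left(k \right)} = 2 k \left(-2 + k\right)$ ($j{\left(k \right)} = \left(k - 2\right) \left(k + k\right) = \left(-2 + k\right) 2 k = 2 k \left(-2 + k\right)$)
$n{\left(s \right)} = - \frac{1}{5 s}$ ($n{\left(s \right)} = \frac{1}{\left(-5 + 0\right) s} = \frac{1}{\left(-5\right) s} = - \frac{1}{5 s}$)
$n{\left(y \right)} \left(-13\right) j{\left(2 \right)} = - \frac{1}{5 \left(- \frac{7}{5}\right)} \left(-13\right) 2 \cdot 2 \left(-2 + 2\right) = \left(- \frac{1}{5}\right) \left(- \frac{5}{7}\right) \left(-13\right) 2 \cdot 2 \cdot 0 = \frac{1}{7} \left(-13\right) 0 = \left(- \frac{13}{7}\right) 0 = 0$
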